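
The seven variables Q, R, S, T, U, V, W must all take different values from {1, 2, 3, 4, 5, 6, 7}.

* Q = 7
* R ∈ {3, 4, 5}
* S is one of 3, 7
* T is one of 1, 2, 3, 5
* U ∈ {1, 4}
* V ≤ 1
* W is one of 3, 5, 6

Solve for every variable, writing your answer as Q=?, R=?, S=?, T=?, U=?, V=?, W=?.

Q has just one choice, so Q = 7. So S can't be 7.
S must be 3 (only option left). Remove 3 from R, T, W.
V has just one choice, so V = 1. Eliminate 1 elsewhere: T, U.
U has just one choice, so U = 4. Strike 4 from R.
That leaves R = 5. Strike 5 from T, W.
T has just one choice, so T = 2.
That leaves W = 6.

Q=7, R=5, S=3, T=2, U=4, V=1, W=6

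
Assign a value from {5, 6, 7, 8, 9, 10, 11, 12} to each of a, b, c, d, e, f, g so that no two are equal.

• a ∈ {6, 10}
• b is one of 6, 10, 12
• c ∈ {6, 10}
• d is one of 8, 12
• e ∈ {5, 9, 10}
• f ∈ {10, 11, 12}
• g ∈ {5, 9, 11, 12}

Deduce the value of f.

The 7 variables draw from only 7 values {5, 6, 8, 9, 10, 11, 12}, so each is used; only d can be 8, hence d = 8.
a and c between them cover only {6, 10} — a naked pair. Remove those values from b, e, f.
b must be 12 (only option left). Remove 12 from f, g.
So f = 11.

11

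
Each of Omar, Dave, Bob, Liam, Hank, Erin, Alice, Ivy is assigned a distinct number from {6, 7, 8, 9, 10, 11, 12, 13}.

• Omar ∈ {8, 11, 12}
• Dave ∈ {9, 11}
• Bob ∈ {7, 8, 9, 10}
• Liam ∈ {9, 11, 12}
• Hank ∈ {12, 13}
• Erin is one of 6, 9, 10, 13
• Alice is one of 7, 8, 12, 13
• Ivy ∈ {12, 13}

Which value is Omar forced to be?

The 8 variables draw from only 8 values {6, 7, 8, 9, 10, 11, 12, 13}, so each is used; only Erin can be 6, hence Erin = 6.
Among the 7 still-open variables, 10 fits only Bob (and all 7 values in {7, 8, 9, 10, 11, 12, 13} must be used), so Bob = 10.
The 6 still-open variables together cover exactly {7, 8, 9, 11, 12, 13} — 6 values for 6 variables — and 7 appears only in Alice's list, so Alice = 7.
The 5 still-open variables together cover exactly {8, 9, 11, 12, 13} — 5 values for 5 variables — and 8 appears only in Omar's list, so Omar = 8.

8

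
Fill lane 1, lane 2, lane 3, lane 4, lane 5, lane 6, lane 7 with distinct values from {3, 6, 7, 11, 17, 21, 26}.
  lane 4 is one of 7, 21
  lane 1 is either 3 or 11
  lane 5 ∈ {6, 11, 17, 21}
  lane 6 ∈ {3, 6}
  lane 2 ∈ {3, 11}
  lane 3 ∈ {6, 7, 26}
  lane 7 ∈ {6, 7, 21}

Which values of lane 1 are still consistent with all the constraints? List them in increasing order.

Among the 7 variables, 17 fits only lane 5 (and all 7 values in {3, 6, 7, 11, 17, 21, 26} must be used), so lane 5 = 17.
Among the 6 still-open variables, 26 fits only lane 3 (and all 6 values in {3, 6, 7, 11, 21, 26} must be used), so lane 3 = 26.
lane 1 and lane 2 share exactly the 2 values {3, 11}; by pigeonhole those values go to them, so strike 3, 11 from lane 6.
lane 6 must be 6 (only option left). Strike 6 from lane 7.
No further eliminations apply; lane 1 can still be any of 3, 11.

3, 11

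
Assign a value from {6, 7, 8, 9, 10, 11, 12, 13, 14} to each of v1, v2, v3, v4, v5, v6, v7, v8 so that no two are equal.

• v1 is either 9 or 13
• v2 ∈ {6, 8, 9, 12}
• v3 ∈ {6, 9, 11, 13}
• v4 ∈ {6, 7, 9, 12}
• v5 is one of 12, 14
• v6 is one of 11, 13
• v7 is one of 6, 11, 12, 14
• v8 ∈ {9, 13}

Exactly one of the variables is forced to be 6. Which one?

The 8 variables together cover exactly {6, 7, 8, 9, 11, 12, 13, 14} — 8 values for 8 variables — and 7 appears only in v4's list, so v4 = 7.
The 7 still-open variables together cover exactly {6, 8, 9, 11, 12, 13, 14} — 7 values for 7 variables — and 8 appears only in v2's list, so v2 = 8.
v1 and v8 share exactly the 2 values {9, 13}; by pigeonhole those values go to them, so strike 9, 13 from v3, v6.
v6 has just one choice, so v6 = 11. Eliminate 11 elsewhere: v3, v7.

v3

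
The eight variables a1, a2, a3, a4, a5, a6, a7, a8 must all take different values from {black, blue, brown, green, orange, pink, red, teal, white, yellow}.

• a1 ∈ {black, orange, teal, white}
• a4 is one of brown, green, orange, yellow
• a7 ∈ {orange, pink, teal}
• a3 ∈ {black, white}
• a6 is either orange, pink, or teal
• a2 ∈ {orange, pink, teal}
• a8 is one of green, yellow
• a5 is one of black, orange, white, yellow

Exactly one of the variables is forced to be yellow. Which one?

a5

The 8 variables together cover exactly {black, brown, green, orange, pink, teal, white, yellow} — 8 values for 8 variables — and brown appears only in a4's list, so a4 = brown.
The 7 still-open variables together cover exactly {black, green, orange, pink, teal, white, yellow} — 7 values for 7 variables — and green appears only in a8's list, so a8 = green.
The 6 still-open variables draw from only 6 values {black, orange, pink, teal, white, yellow}, so each is used; only a5 can be yellow, hence a5 = yellow.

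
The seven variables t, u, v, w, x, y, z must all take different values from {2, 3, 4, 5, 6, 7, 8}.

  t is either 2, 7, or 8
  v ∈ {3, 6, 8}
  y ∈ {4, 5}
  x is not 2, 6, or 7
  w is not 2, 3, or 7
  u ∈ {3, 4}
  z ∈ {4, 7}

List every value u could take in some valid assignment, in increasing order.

Among the 7 variables, 2 fits only t (and all 7 values in {2, 3, 4, 5, 6, 7, 8} must be used), so t = 2.
The 6 still-open variables together cover exactly {3, 4, 5, 6, 7, 8} — 6 values for 6 variables — and 7 appears only in z's list, so z = 7.
No further eliminations apply; u can still be any of 3, 4.

3, 4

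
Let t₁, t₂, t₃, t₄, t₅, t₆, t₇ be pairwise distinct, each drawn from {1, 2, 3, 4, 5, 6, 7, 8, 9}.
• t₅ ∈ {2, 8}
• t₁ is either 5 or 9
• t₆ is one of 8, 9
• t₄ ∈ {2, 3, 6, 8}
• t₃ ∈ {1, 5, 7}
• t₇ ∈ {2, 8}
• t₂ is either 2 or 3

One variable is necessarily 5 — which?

t₅ and t₇ share exactly the 2 values {2, 8}; by pigeonhole those values go to them, so strike 2, 8 from t₂, t₄, t₆.
t₂ has just one choice, so t₂ = 3. Strike 3 from t₄.
t₄ must be 6 (only option left).
t₆ has just one choice, so t₆ = 9. Remove 9 from t₁.
So 5 goes to t₁.

t₁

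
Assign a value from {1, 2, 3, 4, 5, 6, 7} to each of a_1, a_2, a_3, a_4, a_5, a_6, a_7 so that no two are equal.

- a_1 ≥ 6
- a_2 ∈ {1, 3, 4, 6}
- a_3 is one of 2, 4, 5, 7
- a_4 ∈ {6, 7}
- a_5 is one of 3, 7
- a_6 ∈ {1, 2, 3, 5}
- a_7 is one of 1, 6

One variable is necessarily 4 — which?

The 2 variables a_1 and a_4 are confined to {6, 7}, which locks those values in; drop them from a_2, a_3, a_5, a_7.
a_5's domain is down to {3}, so a_5 = 3. So a_2, a_6 can't be 3.
a_7 has just one choice, so a_7 = 1. So a_2, a_6 can't be 1.
So 4 goes to a_2.

a_2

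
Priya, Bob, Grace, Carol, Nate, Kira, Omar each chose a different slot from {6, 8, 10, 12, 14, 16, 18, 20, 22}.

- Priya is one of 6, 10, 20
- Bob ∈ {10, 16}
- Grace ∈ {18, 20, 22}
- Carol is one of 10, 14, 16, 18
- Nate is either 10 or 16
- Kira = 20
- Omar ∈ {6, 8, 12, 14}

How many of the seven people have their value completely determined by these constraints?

Kira's domain is down to {20}, so Kira = 20. Strike 20 from Priya, Grace.
Bob and Nate between them cover only {10, 16} — a naked pair. Remove those values from Priya, Carol.
Priya has just one choice, so Priya = 6. Eliminate 6 elsewhere: Omar.
Determined: Priya=6, Kira=20. The other people each still have more than one consistent value. That makes 2.

2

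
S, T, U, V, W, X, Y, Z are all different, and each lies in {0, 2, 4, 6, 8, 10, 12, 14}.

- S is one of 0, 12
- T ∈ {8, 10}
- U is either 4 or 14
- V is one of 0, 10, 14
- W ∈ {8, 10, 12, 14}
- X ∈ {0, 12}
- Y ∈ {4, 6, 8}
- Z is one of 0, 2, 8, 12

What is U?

Among the 8 variables, 2 fits only Z (and all 8 values in {0, 2, 4, 6, 8, 10, 12, 14} must be used), so Z = 2.
Among the 7 still-open variables, 6 fits only Y (and all 7 values in {0, 4, 6, 8, 10, 12, 14} must be used), so Y = 6.
The 6 still-open variables together cover exactly {0, 4, 8, 10, 12, 14} — 6 values for 6 variables — and 4 appears only in U's list, so U = 4.

4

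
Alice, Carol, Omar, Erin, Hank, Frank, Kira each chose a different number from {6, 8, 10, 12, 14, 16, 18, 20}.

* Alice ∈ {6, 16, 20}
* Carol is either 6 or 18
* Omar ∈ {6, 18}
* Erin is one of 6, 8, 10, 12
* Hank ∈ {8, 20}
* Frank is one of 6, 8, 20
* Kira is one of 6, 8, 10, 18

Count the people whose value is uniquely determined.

3

Among the 7 variables, 12 fits only Erin (and all 7 values in {6, 8, 10, 12, 16, 18, 20} must be used), so Erin = 12.
The 6 still-open variables draw from only 6 values {6, 8, 10, 16, 18, 20}, so each is used; only Kira can be 10, hence Kira = 10.
The 5 still-open variables together cover exactly {6, 8, 16, 18, 20} — 5 values for 5 variables — and 16 appears only in Alice's list, so Alice = 16.
The 2 variables Carol and Omar are confined to {6, 18}, which locks those values in; drop them from Frank.
Determined: Alice=16, Erin=12, Kira=10. The other people each still have more than one consistent value. That makes 3.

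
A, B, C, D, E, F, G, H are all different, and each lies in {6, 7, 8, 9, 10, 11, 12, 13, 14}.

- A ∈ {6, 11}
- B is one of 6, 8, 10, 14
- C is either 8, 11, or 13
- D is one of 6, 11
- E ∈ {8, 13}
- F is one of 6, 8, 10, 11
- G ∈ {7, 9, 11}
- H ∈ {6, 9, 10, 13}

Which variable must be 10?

Among the 8 variables, 7 fits only G (and all 8 values in {6, 7, 8, 9, 10, 11, 13, 14} must be used), so G = 7.
The 7 still-open variables draw from only 7 values {6, 8, 9, 10, 11, 13, 14}, so each is used; only H can be 9, hence H = 9.
The 6 still-open variables draw from only 6 values {6, 8, 10, 11, 13, 14}, so each is used; only B can be 14, hence B = 14.
The 5 still-open variables together cover exactly {6, 8, 10, 11, 13} — 5 values for 5 variables — and 10 appears only in F's list, so F = 10.

F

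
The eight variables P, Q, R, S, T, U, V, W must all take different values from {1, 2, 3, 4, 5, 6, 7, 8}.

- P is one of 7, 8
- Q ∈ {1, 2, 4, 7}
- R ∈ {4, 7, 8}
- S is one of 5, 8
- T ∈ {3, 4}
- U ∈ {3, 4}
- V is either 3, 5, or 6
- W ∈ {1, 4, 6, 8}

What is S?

Among the 8 variables, 2 fits only Q (and all 8 values in {1, 2, 3, 4, 5, 6, 7, 8} must be used), so Q = 2.
The 7 still-open variables draw from only 7 values {1, 3, 4, 5, 6, 7, 8}, so each is used; only W can be 1, hence W = 1.
The 6 still-open variables together cover exactly {3, 4, 5, 6, 7, 8} — 6 values for 6 variables — and 6 appears only in V's list, so V = 6.
Among the 5 still-open variables, 5 fits only S (and all 5 values in {3, 4, 5, 7, 8} must be used), so S = 5.

5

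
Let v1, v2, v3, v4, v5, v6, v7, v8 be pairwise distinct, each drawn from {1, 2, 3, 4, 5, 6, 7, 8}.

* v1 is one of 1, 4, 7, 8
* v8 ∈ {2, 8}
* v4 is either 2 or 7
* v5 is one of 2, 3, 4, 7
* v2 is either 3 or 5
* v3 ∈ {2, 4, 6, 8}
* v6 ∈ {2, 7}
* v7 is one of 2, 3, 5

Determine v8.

8

Among the 8 variables, 1 fits only v1 (and all 8 values in {1, 2, 3, 4, 5, 6, 7, 8} must be used), so v1 = 1.
Among the 7 still-open variables, 6 fits only v3 (and all 7 values in {2, 3, 4, 5, 6, 7, 8} must be used), so v3 = 6.
The 6 still-open variables draw from only 6 values {2, 3, 4, 5, 7, 8}, so each is used; only v5 can be 4, hence v5 = 4.
The 5 still-open variables draw from only 5 values {2, 3, 5, 7, 8}, so each is used; only v8 can be 8, hence v8 = 8.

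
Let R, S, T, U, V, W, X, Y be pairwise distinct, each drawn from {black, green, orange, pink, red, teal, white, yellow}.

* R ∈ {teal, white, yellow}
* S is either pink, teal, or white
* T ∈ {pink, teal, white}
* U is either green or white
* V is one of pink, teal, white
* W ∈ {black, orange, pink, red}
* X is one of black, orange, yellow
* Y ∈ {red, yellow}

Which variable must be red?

Y

The 8 variables draw from only 8 values {black, green, orange, pink, red, teal, white, yellow}, so each is used; only U can be green, hence U = green.
The 3 variables S, T, V are confined to {pink, teal, white}, which locks those values in; drop them from R, W.
That leaves R = yellow. Strike yellow from X, Y.
So red goes to Y.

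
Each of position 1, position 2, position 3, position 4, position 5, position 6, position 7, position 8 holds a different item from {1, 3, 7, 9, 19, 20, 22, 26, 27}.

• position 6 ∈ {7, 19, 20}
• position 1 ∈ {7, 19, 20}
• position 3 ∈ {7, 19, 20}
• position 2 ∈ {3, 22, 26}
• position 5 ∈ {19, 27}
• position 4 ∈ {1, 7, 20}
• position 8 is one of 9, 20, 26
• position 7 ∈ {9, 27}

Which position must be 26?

position 8

The 3 variables position 1, position 3, position 6 are confined to {7, 19, 20}, which locks those values in; drop them from position 4, position 5, position 8.
That leaves position 4 = 1.
position 5 has just one choice, so position 5 = 27. So position 7 can't be 27.
position 7 has just one choice, so position 7 = 9. So position 8 can't be 9.
So 26 goes to position 8.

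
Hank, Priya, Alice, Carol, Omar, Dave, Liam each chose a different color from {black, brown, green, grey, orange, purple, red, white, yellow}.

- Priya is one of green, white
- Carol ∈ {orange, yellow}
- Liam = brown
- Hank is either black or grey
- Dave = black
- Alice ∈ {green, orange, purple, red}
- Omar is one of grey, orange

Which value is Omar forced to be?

orange

Dave's domain is down to {black}, so Dave = black. Remove black from Hank.
Liam's domain is down to {brown}, so Liam = brown.
Hank must be grey (only option left). So Omar can't be grey.
So Omar = orange.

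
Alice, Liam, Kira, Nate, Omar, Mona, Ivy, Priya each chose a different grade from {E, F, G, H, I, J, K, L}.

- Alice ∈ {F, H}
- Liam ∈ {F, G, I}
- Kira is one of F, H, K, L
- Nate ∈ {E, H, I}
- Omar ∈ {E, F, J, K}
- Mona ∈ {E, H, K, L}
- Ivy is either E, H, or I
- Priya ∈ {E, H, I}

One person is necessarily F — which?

Alice

The 8 variables draw from only 8 values {E, F, G, H, I, J, K, L}, so each is used; only Liam can be G, hence Liam = G.
Among the 7 still-open variables, J fits only Omar (and all 7 values in {E, F, H, I, J, K, L} must be used), so Omar = J.
Nate, Ivy, Priya share exactly the 3 values {E, H, I}; by pigeonhole those values go to them, so strike E, H, I from Alice, Kira, Mona.
So F goes to Alice.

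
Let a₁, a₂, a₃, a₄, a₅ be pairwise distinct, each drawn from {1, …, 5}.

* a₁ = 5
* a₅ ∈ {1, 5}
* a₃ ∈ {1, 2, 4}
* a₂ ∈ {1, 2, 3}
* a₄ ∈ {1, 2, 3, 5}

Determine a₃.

4

a₁ has just one choice, so a₁ = 5. Strike 5 from a₄, a₅.
a₅ must be 1 (only option left). So a₂, a₃, a₄ can't be 1.
The 3 still-open variables draw from only 3 values {2, 3, 4}, so each is used; only a₃ can be 4, hence a₃ = 4.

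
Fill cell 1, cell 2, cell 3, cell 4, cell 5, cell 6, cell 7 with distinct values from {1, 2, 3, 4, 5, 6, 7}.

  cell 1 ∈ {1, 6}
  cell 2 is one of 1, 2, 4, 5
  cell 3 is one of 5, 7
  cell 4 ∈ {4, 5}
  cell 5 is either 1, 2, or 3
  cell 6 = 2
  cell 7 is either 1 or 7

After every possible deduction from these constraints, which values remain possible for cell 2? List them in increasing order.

1, 4, 5

cell 6 has just one choice, so cell 6 = 2. Remove 2 from cell 2, cell 5.
The 6 still-open variables draw from only 6 values {1, 3, 4, 5, 6, 7}, so each is used; only cell 5 can be 3, hence cell 5 = 3.
The 5 still-open variables together cover exactly {1, 4, 5, 6, 7} — 5 values for 5 variables — and 6 appears only in cell 1's list, so cell 1 = 6.
No further eliminations apply; cell 2 can still be any of 1, 4, 5.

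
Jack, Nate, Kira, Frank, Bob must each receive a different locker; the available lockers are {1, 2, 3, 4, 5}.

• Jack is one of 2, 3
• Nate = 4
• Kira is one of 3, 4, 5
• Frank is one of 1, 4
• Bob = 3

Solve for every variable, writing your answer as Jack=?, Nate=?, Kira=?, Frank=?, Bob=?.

Jack=2, Nate=4, Kira=5, Frank=1, Bob=3

Nate has just one choice, so Nate = 4. Remove 4 from Kira, Frank.
Frank has just one choice, so Frank = 1.
Bob must be 3 (only option left). Eliminate 3 elsewhere: Jack, Kira.
Jack has just one choice, so Jack = 2.
Kira must be 5 (only option left).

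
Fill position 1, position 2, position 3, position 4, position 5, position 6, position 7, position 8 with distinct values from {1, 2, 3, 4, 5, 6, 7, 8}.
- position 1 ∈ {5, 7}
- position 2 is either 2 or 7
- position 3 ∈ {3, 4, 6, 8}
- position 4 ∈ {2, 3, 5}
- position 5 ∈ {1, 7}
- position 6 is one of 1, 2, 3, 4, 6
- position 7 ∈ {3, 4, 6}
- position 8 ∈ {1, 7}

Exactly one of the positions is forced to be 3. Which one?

The 8 variables together cover exactly {1, 2, 3, 4, 5, 6, 7, 8} — 8 values for 8 variables — and 8 appears only in position 3's list, so position 3 = 8.
position 5 and position 8 between them cover only {1, 7} — a naked pair. Remove those values from position 1, position 2, position 6.
position 1 must be 5 (only option left). Strike 5 from position 4.
position 2 must be 2 (only option left). Strike 2 from position 4, position 6.
So 3 goes to position 4.

position 4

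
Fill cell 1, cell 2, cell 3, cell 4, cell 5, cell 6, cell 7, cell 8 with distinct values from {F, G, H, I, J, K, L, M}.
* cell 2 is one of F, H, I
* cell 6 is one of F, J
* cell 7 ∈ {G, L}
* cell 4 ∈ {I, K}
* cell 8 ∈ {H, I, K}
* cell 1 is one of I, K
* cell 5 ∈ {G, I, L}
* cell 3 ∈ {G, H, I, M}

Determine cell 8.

H

The 8 variables together cover exactly {F, G, H, I, J, K, L, M} — 8 values for 8 variables — and J appears only in cell 6's list, so cell 6 = J.
Among the 7 still-open variables, F fits only cell 2 (and all 7 values in {F, G, H, I, K, L, M} must be used), so cell 2 = F.
The 6 still-open variables together cover exactly {G, H, I, K, L, M} — 6 values for 6 variables — and M appears only in cell 3's list, so cell 3 = M.
The 5 still-open variables together cover exactly {G, H, I, K, L} — 5 values for 5 variables — and H appears only in cell 8's list, so cell 8 = H.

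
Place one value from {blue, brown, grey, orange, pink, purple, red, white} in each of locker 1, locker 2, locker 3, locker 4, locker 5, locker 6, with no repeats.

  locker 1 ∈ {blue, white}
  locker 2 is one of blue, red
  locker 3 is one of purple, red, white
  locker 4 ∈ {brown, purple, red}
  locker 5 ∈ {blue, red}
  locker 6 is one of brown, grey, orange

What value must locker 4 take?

brown

The 2 variables locker 2 and locker 5 are confined to {blue, red}, which locks those values in; drop them from locker 1, locker 3, locker 4.
That leaves locker 1 = white. Remove white from locker 3.
locker 3 has just one choice, so locker 3 = purple. Remove purple from locker 4.
So locker 4 = brown.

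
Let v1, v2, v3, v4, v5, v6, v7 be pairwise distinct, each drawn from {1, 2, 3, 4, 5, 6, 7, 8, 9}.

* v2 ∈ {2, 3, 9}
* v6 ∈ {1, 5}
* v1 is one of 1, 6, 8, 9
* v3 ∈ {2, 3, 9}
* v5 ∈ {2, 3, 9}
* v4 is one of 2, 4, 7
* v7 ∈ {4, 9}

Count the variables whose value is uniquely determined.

2

The 3 variables v2, v3, v5 are confined to {2, 3, 9}, which locks those values in; drop them from v1, v4, v7.
That leaves v7 = 4. Strike 4 from v4.
v4 must be 7 (only option left).
Determined: v4=7, v7=4. The other variables each still have more than one consistent value. That makes 2.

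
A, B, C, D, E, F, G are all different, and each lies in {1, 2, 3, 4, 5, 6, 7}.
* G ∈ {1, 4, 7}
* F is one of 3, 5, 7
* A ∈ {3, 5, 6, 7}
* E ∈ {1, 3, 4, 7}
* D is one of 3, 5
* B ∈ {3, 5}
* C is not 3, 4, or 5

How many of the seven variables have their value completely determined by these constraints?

Among the 7 variables, 2 fits only C (and all 7 values in {1, 2, 3, 4, 5, 6, 7} must be used), so C = 2.
The 6 still-open variables draw from only 6 values {1, 3, 4, 5, 6, 7}, so each is used; only A can be 6, hence A = 6.
B and D share exactly the 2 values {3, 5}; by pigeonhole those values go to them, so strike 3, 5 from E, F.
F has just one choice, so F = 7. Eliminate 7 elsewhere: E, G.
Determined: A=6, C=2, F=7. The other variables each still have more than one consistent value. That makes 3.

3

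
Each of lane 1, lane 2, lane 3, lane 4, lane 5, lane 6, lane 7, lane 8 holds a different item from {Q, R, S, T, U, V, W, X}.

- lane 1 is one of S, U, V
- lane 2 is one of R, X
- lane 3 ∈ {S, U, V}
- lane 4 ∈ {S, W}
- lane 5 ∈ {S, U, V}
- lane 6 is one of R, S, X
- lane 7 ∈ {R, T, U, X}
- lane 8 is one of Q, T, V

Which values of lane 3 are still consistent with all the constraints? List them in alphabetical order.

The 8 variables together cover exactly {Q, R, S, T, U, V, W, X} — 8 values for 8 variables — and Q appears only in lane 8's list, so lane 8 = Q.
The 7 still-open variables draw from only 7 values {R, S, T, U, V, W, X}, so each is used; only lane 7 can be T, hence lane 7 = T.
Among the 6 still-open variables, W fits only lane 4 (and all 6 values in {R, S, U, V, W, X} must be used), so lane 4 = W.
The 3 variables lane 1, lane 3, lane 5 are confined to {S, U, V}, which locks those values in; drop them from lane 6.
No further eliminations apply; lane 3 can still be any of S, U, V.

S, U, V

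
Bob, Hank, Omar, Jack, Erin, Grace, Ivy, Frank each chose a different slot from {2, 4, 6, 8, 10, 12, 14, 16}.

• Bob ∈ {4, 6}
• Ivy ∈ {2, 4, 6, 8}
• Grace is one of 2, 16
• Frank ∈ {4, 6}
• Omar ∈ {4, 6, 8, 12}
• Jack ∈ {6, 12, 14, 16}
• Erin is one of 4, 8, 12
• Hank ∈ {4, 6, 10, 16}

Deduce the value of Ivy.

The 8 variables draw from only 8 values {2, 4, 6, 8, 10, 12, 14, 16}, so each is used; only Hank can be 10, hence Hank = 10.
The 7 still-open variables draw from only 7 values {2, 4, 6, 8, 12, 14, 16}, so each is used; only Jack can be 14, hence Jack = 14.
The 6 still-open variables together cover exactly {2, 4, 6, 8, 12, 16} — 6 values for 6 variables — and 16 appears only in Grace's list, so Grace = 16.
The 5 still-open variables draw from only 5 values {2, 4, 6, 8, 12}, so each is used; only Ivy can be 2, hence Ivy = 2.

2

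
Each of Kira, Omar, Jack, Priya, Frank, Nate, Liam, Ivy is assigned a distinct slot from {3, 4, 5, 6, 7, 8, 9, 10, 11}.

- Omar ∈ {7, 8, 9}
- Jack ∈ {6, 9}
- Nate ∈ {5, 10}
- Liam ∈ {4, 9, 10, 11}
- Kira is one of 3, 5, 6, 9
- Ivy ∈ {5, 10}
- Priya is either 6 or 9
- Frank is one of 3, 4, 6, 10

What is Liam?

11

Jack and Priya between them cover only {6, 9} — a naked pair. Remove those values from Kira, Omar, Frank, Liam.
Nate and Ivy share exactly the 2 values {5, 10}; by pigeonhole those values go to them, so strike 5, 10 from Kira, Frank, Liam.
Kira has just one choice, so Kira = 3. Strike 3 from Frank.
Frank must be 4 (only option left). Eliminate 4 elsewhere: Liam.
So Liam = 11.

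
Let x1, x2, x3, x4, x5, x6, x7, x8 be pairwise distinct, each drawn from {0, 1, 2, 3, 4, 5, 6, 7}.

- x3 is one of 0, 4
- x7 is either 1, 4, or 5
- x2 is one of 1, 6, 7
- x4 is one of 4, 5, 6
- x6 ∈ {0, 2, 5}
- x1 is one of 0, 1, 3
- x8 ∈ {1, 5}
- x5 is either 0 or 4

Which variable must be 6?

x4

Among the 8 variables, 2 fits only x6 (and all 8 values in {0, 1, 2, 3, 4, 5, 6, 7} must be used), so x6 = 2.
The 7 still-open variables together cover exactly {0, 1, 3, 4, 5, 6, 7} — 7 values for 7 variables — and 3 appears only in x1's list, so x1 = 3.
The 6 still-open variables together cover exactly {0, 1, 4, 5, 6, 7} — 6 values for 6 variables — and 7 appears only in x2's list, so x2 = 7.
The 5 still-open variables draw from only 5 values {0, 1, 4, 5, 6}, so each is used; only x4 can be 6, hence x4 = 6.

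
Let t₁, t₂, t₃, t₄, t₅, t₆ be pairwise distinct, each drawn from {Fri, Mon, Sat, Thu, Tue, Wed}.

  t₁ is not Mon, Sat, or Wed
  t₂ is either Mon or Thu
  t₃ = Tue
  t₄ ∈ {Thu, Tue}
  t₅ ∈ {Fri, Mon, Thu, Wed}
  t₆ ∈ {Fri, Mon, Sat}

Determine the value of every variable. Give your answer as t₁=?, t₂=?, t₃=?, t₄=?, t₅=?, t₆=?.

t₁=Fri, t₂=Mon, t₃=Tue, t₄=Thu, t₅=Wed, t₆=Sat

t₃ must be Tue (only option left). So t₁, t₄ can't be Tue.
t₄ has just one choice, so t₄ = Thu. Remove Thu from t₁, t₂, t₅.
t₁ has just one choice, so t₁ = Fri. Eliminate Fri elsewhere: t₅, t₆.
t₂ has just one choice, so t₂ = Mon. Strike Mon from t₅, t₆.
That leaves t₅ = Wed.
t₆ has just one choice, so t₆ = Sat.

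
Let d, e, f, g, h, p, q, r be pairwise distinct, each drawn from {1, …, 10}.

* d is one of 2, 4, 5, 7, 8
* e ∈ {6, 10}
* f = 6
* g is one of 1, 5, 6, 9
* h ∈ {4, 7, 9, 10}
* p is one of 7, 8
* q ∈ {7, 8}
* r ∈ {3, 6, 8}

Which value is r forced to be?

f's domain is down to {6}, so f = 6. Remove 6 from e, g, r.
e must be 10 (only option left). Remove 10 from h.
p and q share exactly the 2 values {7, 8}; by pigeonhole those values go to them, so strike 7, 8 from d, h, r.
So r = 3.

3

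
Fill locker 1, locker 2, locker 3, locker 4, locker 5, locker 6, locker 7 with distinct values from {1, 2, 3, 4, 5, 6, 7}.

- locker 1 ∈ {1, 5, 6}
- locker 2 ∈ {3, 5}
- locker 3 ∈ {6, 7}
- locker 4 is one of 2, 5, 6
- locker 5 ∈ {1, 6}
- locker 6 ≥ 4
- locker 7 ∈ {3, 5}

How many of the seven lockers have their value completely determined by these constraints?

3

Among the 7 variables, 2 fits only locker 4 (and all 7 values in {1, 2, 3, 4, 5, 6, 7} must be used), so locker 4 = 2.
The 6 still-open variables draw from only 6 values {1, 3, 4, 5, 6, 7}, so each is used; only locker 6 can be 4, hence locker 6 = 4.
The 5 still-open variables draw from only 5 values {1, 3, 5, 6, 7}, so each is used; only locker 3 can be 7, hence locker 3 = 7.
The 2 variables locker 2 and locker 7 are confined to {3, 5}, which locks those values in; drop them from locker 1.
Determined: locker 3=7, locker 4=2, locker 6=4. The other lockers each still have more than one consistent value. That makes 3.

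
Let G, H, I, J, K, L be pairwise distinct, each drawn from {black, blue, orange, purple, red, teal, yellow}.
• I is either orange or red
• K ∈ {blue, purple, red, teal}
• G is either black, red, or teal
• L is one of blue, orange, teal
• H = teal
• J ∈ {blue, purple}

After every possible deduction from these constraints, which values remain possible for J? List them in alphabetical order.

H has just one choice, so H = teal. So G, K, L can't be teal.
The 5 still-open variables draw from only 5 values {black, blue, orange, purple, red}, so each is used; only G can be black, hence G = black.
No further eliminations apply; J can still be any of blue, purple.

blue, purple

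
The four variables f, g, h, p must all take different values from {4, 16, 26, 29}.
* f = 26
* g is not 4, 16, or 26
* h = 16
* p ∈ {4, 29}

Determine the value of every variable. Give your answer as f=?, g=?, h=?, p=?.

f has just one choice, so f = 26.
That leaves g = 29. So p can't be 29.
h has just one choice, so h = 16.
p's domain is down to {4}, so p = 4.

f=26, g=29, h=16, p=4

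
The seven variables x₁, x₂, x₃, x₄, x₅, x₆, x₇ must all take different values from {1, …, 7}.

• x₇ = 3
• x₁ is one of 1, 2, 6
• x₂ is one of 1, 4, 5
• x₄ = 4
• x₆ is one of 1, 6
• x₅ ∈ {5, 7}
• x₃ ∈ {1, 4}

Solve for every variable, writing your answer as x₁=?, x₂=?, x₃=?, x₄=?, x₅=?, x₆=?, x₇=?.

x₄'s domain is down to {4}, so x₄ = 4. Eliminate 4 elsewhere: x₂, x₃.
x₇ has just one choice, so x₇ = 3.
x₃'s domain is down to {1}, so x₃ = 1. Strike 1 from x₁, x₂, x₆.
That leaves x₆ = 6. Remove 6 from x₁.
x₁ must be 2 (only option left).
x₂ has just one choice, so x₂ = 5. So x₅ can't be 5.
x₅ must be 7 (only option left).

x₁=2, x₂=5, x₃=1, x₄=4, x₅=7, x₆=6, x₇=3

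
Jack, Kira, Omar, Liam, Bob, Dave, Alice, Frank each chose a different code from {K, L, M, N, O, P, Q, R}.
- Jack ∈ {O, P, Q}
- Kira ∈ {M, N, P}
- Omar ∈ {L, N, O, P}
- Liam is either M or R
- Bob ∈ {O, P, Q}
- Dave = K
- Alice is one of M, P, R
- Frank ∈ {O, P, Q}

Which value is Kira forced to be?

N

Dave's domain is down to {K}, so Dave = K.
Among the 7 still-open variables, L fits only Omar (and all 7 values in {L, M, N, O, P, Q, R} must be used), so Omar = L.
Among the 6 still-open variables, N fits only Kira (and all 6 values in {M, N, O, P, Q, R} must be used), so Kira = N.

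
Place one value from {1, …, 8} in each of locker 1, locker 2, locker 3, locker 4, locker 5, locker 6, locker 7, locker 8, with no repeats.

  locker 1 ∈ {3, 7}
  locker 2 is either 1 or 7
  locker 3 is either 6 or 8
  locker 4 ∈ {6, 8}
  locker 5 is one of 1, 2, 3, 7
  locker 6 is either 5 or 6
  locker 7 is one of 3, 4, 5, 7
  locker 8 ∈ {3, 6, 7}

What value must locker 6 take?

5

The 8 variables together cover exactly {1, 2, 3, 4, 5, 6, 7, 8} — 8 values for 8 variables — and 2 appears only in locker 5's list, so locker 5 = 2.
Among the 7 still-open variables, 1 fits only locker 2 (and all 7 values in {1, 3, 4, 5, 6, 7, 8} must be used), so locker 2 = 1.
Among the 6 still-open variables, 4 fits only locker 7 (and all 6 values in {3, 4, 5, 6, 7, 8} must be used), so locker 7 = 4.
The 5 still-open variables together cover exactly {3, 5, 6, 7, 8} — 5 values for 5 variables — and 5 appears only in locker 6's list, so locker 6 = 5.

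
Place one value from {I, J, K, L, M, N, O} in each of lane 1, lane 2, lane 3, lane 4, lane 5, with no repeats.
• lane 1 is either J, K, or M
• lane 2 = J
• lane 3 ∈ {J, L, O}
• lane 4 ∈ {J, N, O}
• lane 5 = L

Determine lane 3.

lane 2's domain is down to {J}, so lane 2 = J. So lane 1, lane 3, lane 4 can't be J.
lane 5 has just one choice, so lane 5 = L. So lane 3 can't be L.
So lane 3 = O.

O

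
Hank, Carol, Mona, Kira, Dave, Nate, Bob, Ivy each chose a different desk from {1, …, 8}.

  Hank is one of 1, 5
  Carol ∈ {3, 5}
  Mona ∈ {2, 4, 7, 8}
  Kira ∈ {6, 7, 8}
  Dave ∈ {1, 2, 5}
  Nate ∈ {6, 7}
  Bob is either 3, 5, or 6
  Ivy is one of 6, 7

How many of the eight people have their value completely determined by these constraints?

The 8 variables draw from only 8 values {1, 2, 3, 4, 5, 6, 7, 8}, so each is used; only Mona can be 4, hence Mona = 4.
The 7 still-open variables draw from only 7 values {1, 2, 3, 5, 6, 7, 8}, so each is used; only Dave can be 2, hence Dave = 2.
Among the 6 still-open variables, 1 fits only Hank (and all 6 values in {1, 3, 5, 6, 7, 8} must be used), so Hank = 1.
The 5 still-open variables draw from only 5 values {3, 5, 6, 7, 8}, so each is used; only Kira can be 8, hence Kira = 8.
Nate and Ivy share exactly the 2 values {6, 7}; by pigeonhole those values go to them, so strike 6, 7 from Bob.
Determined: Hank=1, Mona=4, Kira=8, Dave=2. The other people each still have more than one consistent value. That makes 4.

4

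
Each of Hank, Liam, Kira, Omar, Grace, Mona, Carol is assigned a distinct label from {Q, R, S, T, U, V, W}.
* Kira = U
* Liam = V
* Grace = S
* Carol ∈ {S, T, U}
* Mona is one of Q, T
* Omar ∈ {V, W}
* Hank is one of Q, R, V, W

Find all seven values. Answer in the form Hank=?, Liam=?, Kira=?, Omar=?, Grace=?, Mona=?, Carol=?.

Hank=R, Liam=V, Kira=U, Omar=W, Grace=S, Mona=Q, Carol=T

Liam must be V (only option left). So Hank, Omar can't be V.
Kira's domain is down to {U}, so Kira = U. Eliminate U elsewhere: Carol.
That leaves Omar = W. Eliminate W elsewhere: Hank.
Grace has just one choice, so Grace = S. So Carol can't be S.
That leaves Carol = T. Eliminate T elsewhere: Mona.
Mona must be Q (only option left). Remove Q from Hank.
That leaves Hank = R.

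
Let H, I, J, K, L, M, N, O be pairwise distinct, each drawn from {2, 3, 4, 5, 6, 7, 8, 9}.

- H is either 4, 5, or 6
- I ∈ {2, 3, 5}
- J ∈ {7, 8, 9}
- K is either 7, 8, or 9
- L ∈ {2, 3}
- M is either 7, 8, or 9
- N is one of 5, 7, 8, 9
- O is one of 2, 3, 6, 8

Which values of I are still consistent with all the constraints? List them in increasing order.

2, 3

The 8 variables together cover exactly {2, 3, 4, 5, 6, 7, 8, 9} — 8 values for 8 variables — and 4 appears only in H's list, so H = 4.
Among the 7 still-open variables, 6 fits only O (and all 7 values in {2, 3, 5, 6, 7, 8, 9} must be used), so O = 6.
The 3 variables J, K, M are confined to {7, 8, 9}, which locks those values in; drop them from N.
N must be 5 (only option left). Remove 5 from I.
No further eliminations apply; I can still be any of 2, 3.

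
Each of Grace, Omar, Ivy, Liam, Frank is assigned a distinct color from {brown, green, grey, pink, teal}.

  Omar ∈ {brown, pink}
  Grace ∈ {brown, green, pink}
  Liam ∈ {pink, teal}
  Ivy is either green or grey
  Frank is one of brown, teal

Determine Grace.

green

The 5 variables together cover exactly {brown, green, grey, pink, teal} — 5 values for 5 variables — and grey appears only in Ivy's list, so Ivy = grey.
Among the 4 still-open variables, green fits only Grace (and all 4 values in {brown, green, pink, teal} must be used), so Grace = green.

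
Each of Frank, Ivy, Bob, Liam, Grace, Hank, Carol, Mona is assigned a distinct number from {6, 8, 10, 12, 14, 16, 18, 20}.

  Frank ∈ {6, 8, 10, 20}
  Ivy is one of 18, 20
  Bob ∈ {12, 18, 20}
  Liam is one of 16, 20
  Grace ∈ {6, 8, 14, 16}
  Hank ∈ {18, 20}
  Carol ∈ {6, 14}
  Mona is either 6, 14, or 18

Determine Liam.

16

The 8 variables together cover exactly {6, 8, 10, 12, 14, 16, 18, 20} — 8 values for 8 variables — and 10 appears only in Frank's list, so Frank = 10.
Among the 7 still-open variables, 8 fits only Grace (and all 7 values in {6, 8, 12, 14, 16, 18, 20} must be used), so Grace = 8.
The 6 still-open variables draw from only 6 values {6, 12, 14, 16, 18, 20}, so each is used; only Bob can be 12, hence Bob = 12.
The 5 still-open variables draw from only 5 values {6, 14, 16, 18, 20}, so each is used; only Liam can be 16, hence Liam = 16.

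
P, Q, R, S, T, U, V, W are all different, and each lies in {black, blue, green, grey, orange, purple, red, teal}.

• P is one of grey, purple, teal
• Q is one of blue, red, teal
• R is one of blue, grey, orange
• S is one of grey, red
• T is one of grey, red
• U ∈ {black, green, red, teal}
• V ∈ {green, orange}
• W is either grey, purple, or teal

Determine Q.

blue

The 8 variables draw from only 8 values {black, blue, green, grey, orange, purple, red, teal}, so each is used; only U can be black, hence U = black.
Among the 7 still-open variables, green fits only V (and all 7 values in {blue, green, grey, orange, purple, red, teal} must be used), so V = green.
Among the 6 still-open variables, orange fits only R (and all 6 values in {blue, grey, orange, purple, red, teal} must be used), so R = orange.
Among the 5 still-open variables, blue fits only Q (and all 5 values in {blue, grey, purple, red, teal} must be used), so Q = blue.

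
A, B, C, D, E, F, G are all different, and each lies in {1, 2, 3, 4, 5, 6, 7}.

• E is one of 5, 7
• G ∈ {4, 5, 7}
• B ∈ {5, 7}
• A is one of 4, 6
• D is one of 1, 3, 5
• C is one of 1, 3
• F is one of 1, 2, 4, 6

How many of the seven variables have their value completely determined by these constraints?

3

Among the 7 variables, 2 fits only F (and all 7 values in {1, 2, 3, 4, 5, 6, 7} must be used), so F = 2.
Among the 6 still-open variables, 6 fits only A (and all 6 values in {1, 3, 4, 5, 6, 7} must be used), so A = 6.
The 5 still-open variables together cover exactly {1, 3, 4, 5, 7} — 5 values for 5 variables — and 4 appears only in G's list, so G = 4.
The 2 variables B and E are confined to {5, 7}, which locks those values in; drop them from D.
Determined: A=6, F=2, G=4. The other variables each still have more than one consistent value. That makes 3.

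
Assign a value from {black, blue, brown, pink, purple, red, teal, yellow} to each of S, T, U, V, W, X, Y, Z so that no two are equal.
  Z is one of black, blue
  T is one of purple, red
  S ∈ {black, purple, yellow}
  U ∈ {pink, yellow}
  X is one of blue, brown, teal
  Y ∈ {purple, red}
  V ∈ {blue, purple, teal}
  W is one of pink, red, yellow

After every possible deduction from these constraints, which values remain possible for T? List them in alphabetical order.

Among the 8 variables, brown fits only X (and all 8 values in {black, blue, brown, pink, purple, red, teal, yellow} must be used), so X = brown.
The 7 still-open variables draw from only 7 values {black, blue, pink, purple, red, teal, yellow}, so each is used; only V can be teal, hence V = teal.
Among the 6 still-open variables, blue fits only Z (and all 6 values in {black, blue, pink, purple, red, yellow} must be used), so Z = blue.
The 5 still-open variables together cover exactly {black, pink, purple, red, yellow} — 5 values for 5 variables — and black appears only in S's list, so S = black.
T and Y between them cover only {purple, red} — a naked pair. Remove those values from W.
No further eliminations apply; T can still be any of purple, red.

purple, red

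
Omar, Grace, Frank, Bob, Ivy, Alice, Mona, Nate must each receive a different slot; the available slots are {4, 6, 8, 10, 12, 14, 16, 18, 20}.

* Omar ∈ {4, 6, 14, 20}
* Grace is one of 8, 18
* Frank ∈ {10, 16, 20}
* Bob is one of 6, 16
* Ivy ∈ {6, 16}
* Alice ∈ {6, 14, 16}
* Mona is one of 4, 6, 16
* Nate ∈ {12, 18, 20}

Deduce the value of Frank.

10

Bob and Ivy share exactly the 2 values {6, 16}; by pigeonhole those values go to them, so strike 6, 16 from Omar, Frank, Alice, Mona.
That leaves Alice = 14. Strike 14 from Omar.
That leaves Mona = 4. Strike 4 from Omar.
Omar must be 20 (only option left). Eliminate 20 elsewhere: Frank, Nate.
So Frank = 10.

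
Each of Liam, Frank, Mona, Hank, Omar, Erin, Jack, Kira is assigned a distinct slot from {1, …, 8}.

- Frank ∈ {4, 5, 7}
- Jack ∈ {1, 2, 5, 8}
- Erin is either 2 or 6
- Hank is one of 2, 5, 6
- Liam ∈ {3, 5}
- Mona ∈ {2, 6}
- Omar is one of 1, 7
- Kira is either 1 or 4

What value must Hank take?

5

The 8 variables together cover exactly {1, 2, 3, 4, 5, 6, 7, 8} — 8 values for 8 variables — and 3 appears only in Liam's list, so Liam = 3.
The 7 still-open variables together cover exactly {1, 2, 4, 5, 6, 7, 8} — 7 values for 7 variables — and 8 appears only in Jack's list, so Jack = 8.
Mona and Erin share exactly the 2 values {2, 6}; by pigeonhole those values go to them, so strike 2, 6 from Hank.
So Hank = 5.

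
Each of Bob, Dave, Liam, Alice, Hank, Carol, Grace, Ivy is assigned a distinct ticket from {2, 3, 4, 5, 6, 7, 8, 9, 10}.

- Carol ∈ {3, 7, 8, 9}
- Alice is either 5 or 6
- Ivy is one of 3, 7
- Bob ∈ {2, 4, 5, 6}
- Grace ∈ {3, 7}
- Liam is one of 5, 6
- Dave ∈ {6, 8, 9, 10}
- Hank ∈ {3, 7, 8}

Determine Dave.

The 2 variables Liam and Alice are confined to {5, 6}, which locks those values in; drop them from Bob, Dave.
Grace and Ivy between them cover only {3, 7} — a naked pair. Remove those values from Hank, Carol.
That leaves Hank = 8. Strike 8 from Dave, Carol.
That leaves Carol = 9. Eliminate 9 elsewhere: Dave.
So Dave = 10.

10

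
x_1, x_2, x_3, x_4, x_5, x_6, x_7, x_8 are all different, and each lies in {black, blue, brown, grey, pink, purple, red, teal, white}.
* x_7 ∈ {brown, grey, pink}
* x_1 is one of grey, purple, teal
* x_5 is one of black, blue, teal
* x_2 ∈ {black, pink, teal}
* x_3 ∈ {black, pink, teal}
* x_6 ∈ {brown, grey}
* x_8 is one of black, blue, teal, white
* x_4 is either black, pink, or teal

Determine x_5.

blue

The 8 variables draw from only 8 values {black, blue, brown, grey, pink, purple, teal, white}, so each is used; only x_1 can be purple, hence x_1 = purple.
The 7 still-open variables together cover exactly {black, blue, brown, grey, pink, teal, white} — 7 values for 7 variables — and white appears only in x_8's list, so x_8 = white.
The 6 still-open variables together cover exactly {black, blue, brown, grey, pink, teal} — 6 values for 6 variables — and blue appears only in x_5's list, so x_5 = blue.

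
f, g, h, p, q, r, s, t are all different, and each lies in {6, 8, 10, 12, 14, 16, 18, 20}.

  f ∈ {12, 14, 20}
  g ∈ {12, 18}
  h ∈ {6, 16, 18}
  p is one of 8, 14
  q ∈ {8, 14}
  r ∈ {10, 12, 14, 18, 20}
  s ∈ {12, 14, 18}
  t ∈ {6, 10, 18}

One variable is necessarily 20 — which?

f

Among the 8 variables, 16 fits only h (and all 8 values in {6, 8, 10, 12, 14, 16, 18, 20} must be used), so h = 16.
The 7 still-open variables draw from only 7 values {6, 8, 10, 12, 14, 18, 20}, so each is used; only t can be 6, hence t = 6.
The 6 still-open variables draw from only 6 values {8, 10, 12, 14, 18, 20}, so each is used; only r can be 10, hence r = 10.
The 5 still-open variables together cover exactly {8, 12, 14, 18, 20} — 5 values for 5 variables — and 20 appears only in f's list, so f = 20.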